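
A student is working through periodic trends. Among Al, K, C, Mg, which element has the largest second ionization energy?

K

IE_2 is the cost of taking one more electron from the +1 cation: Al⁺ still has 2 valence electrons; K⁺ is the bare [Ar] core; C⁺ still has 3 valence electrons; Mg⁺ still has 1 valence electron.
Pulling an electron out of a noble-gas core costs far more than removing a remaining valence electron, so K sits at the high end of IE_2.
Valence configurations: Al⁺ [Ne]3s², C⁺ [He]2s²2p¹, Mg⁺ [Ne]3s¹.
Approximate IE_2 values (kJ/mol): Al 1817, K 3052, C 2353, Mg 1451.
So the second ionization energies run Mg < Al < C < K.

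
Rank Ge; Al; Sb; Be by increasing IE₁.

Be is in period 2, group 2; Al is in period 3, group 13; Ge is in period 4, group 14; Sb is in period 5, group 15.
First ionization energy rises across a period (greater Z_eff holds electrons more tightly) and falls down a group (valence electrons are farther from the nucleus).
These sit on a diagonal, where the across-period and down-group effects partly cancel.
Ge > Al: period and group pull opposite ways; the across-period shift dominates (762 vs 578 kJ/mol).
Sb > Ge: period and group pull opposite ways; the across-period shift dominates (831 vs 762 kJ/mol).
Be > Sb: period and group pull opposite ways; the down-group shift dominates (900 vs 831 kJ/mol).
Tabulated first ionization energy (kJ/mol): Be 900, Al 578, Ge 762, Sb 831.
So from lowest to highest: Al < Ge < Sb < Be.

Al < Ge < Sb < Be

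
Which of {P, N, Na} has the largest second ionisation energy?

Consider each +1 ion: P⁺ still has 4 valence electrons; N⁺ still has 4 valence electrons; Na⁺ is the bare [Ne] core.
Core electrons are held far more tightly than valence electrons, so Na tops the IE_2 order.
Valence configurations: P⁺ [Ne]3s²3p², N⁺ [He]2s²2p².
Tabulated IE_2 (kJ/mol): P 1907, N 2856, Na 4562.
Overall IE_2 order: P < N < Na.

Na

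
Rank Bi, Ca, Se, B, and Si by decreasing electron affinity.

B is in period 2, group 13; Si is in period 3, group 14; Ca is in period 4, group 2; Se is in period 4, group 16; Bi is in period 6, group 15.
Electron affinity generally becomes more exothermic across a period toward the halogens and less exothermic down a group.
These span different periods and groups, so the two trends combine.
B > Ca: relative to Ca, both the across-period and down-group shifts push B's electron affinity up.
Bi > B: period and group pull opposite ways; the across-period shift dominates (91 vs 27 kJ/mol).
Si > Bi: the two effects oppose for this pair; the down-group effect wins (134 vs 91 kJ/mol).
Se > Si: the two effects oppose for this pair; the across-period effect wins (195 vs 134 kJ/mol).
Approximate values (kJ/mol): B 27, Si 134, Ca 2, Se 195, Bi 91.
So from highest to lowest: Se > Si > Bi > B > Ca.

Se, Si, Bi, B, Ca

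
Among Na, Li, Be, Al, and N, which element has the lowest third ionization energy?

After 2 electrons have been removed, what remains? Na²⁺ is already 1 electron into the core; Li²⁺ is already 1 electron into the core; Be²⁺ is the bare [He] core; Al²⁺ still has 1 valence electron; N²⁺ still has 3 valence electrons.
Pulling an electron out of a noble-gas core costs far more than removing a remaining valence electron, so Na, Li and Be sit at the high end of IE_3.
Valence configurations: Al²⁺ [Ne]3s¹, N²⁺ [He]2s²2p¹.
Tabulated IE_3 (kJ/mol): Na 6910, Li 11815, Be 14849, Al 2745, N 4578.
So the third ionization energies run Al < N < Na < Li < Be.

Al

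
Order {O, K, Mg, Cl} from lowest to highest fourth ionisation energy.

Cl, K, O, Mg

After 3 electrons have been removed, what remains? O³⁺ still has 3 valence electrons; K³⁺ is already 2 electrons into the core; Mg³⁺ is already 1 electron into the core; Cl³⁺ still has 4 valence electrons.
Usually core removal costs more than valence removal, but here the competition is close: a tightly held n=2 valence electron can cost more to remove than an n=3 core electron, so the actual values have to decide it.
Valence configurations: O³⁺ [He]2s²2p¹, Cl³⁺ [Ne]3s²3p².
Approximate IE_4 values (kJ/mol): O 7469, K 5877, Mg 10543, Cl 5159.
Overall IE_4 order: Cl < K < O < Mg.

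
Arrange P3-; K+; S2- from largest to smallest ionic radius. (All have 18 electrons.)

P3- > S2- > K+

All of these have 18 electrons, so size is governed by nuclear charge alone: the more protons, the stronger the pull on the same electron cloud, and the smaller the ion.
Nuclear charges: K+ (Z=19), S2- (Z=16), P3- (Z=15).
Largest to smallest: P3- > S2- > K+.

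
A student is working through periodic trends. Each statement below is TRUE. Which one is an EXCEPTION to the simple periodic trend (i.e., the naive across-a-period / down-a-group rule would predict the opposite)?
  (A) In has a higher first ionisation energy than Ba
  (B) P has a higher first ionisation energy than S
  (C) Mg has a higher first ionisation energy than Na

(B)

The general trend: first ionisation energy increases across a period and decreases down a group.
(A) In (period 5, group 13) vs Ba (period 6, group 2): the stated order agrees with the simple trend.
(B) P (period 3, group 15) vs S (period 3, group 16): the stated order contradicts the simple trend.
(C) Mg (period 3, group 2) vs Na (period 3, group 1): the stated order agrees with the simple trend.
The exception is (B): S (3p⁴) ionizes more easily than half-filled P (3p³) because the paired 3p electron in S is pushed out by e⁻–e⁻ repulsion.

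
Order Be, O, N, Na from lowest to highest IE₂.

Be, N, O, Na

The second ionization energy removes an electron from the +1 ion. For each element: Be⁺ still has 1 valence electron; O⁺ still has 5 valence electrons; N⁺ still has 4 valence electrons; Na⁺ is the bare [Ne] core.
Core electrons are held far more tightly than valence electrons, so Na tops the IE_2 order.
Valence configurations: Be⁺ [He]2s¹, O⁺ [He]2s²2p³, N⁺ [He]2s²2p².
Approximate IE_2 values (kJ/mol): Be 1757, O 3388, N 2856, Na 4562.
Hence IE_2: Be < N < O < Na.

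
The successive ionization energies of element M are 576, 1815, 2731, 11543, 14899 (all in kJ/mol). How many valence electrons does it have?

Look for the largest jump between consecutive ionization energies: IE4/IE3 ≈ 4.2, far larger than any earlier ratio.
That jump marks the point where a core electron is being removed. So the atom has 3 valence electrons.

3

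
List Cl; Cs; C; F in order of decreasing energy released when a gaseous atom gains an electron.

C is in period 2, group 14; F is in period 2, group 17; Cl is in period 3, group 17; Cs is in period 6, group 1.
Electron affinity generally becomes more exothermic across a period toward the halogens and less exothermic down a group.
Neither a single period nor a single group — weigh both effects.
C > Cs: relative to Cs, both the across-period and down-group shifts push C's electron affinity up.
F > C: F lies to the right of C in period 2, so the across-period effect alone puts F higher.
Cl > F: this pair runs against the simple trend — see the exception note.
Note the exception: Cl has a higher electron affinity than F, contrary to the simple trend — F's small 2p subshell makes the incoming electron feel strong e⁻–e⁻ repulsion, so Cl actually releases more energy on gaining an electron.
Tabulated electron affinity (kJ/mol): C 122, F 328, Cl 349, Cs 46.
So from highest to lowest: Cl > F > C > Cs.

Cl > F > C > Cs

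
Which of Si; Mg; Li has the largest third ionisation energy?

Li

After 2 electrons have been removed, what remains? Si²⁺ still has 2 valence electrons; Mg²⁺ is the bare [Ne] core; Li²⁺ is already 1 electron into the core.
Core electrons are held far more tightly than valence electrons, so Mg and Li top the IE_3 order.
The numbers (kJ/mol): Si 3232, Mg 7733, Li 11815.
Hence IE_3: Si < Mg < Li.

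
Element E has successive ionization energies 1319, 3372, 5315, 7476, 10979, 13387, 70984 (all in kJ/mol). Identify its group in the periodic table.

Look for the largest jump between consecutive ionization energies: IE7/IE6 ≈ 5.3, far larger than any earlier ratio.
That jump marks the point where a core electron is being removed. So the atom has 6 valence electrons.
A main-group element with 6 valence electrons is in group 16.

Group 16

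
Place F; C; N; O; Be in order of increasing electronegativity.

Be, C, N, O, F

Smaller atoms with higher effective nuclear charge are more electronegative.
All lie in period 2, so electronegativity increases left to right.
So from lowest to highest: Be < C < N < O < F.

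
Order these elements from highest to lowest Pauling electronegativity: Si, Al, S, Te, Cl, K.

Cl > S > Te > Si > Al > K

Al is in period 3, group 13; Si is in period 3, group 14; S is in period 3, group 16; Cl is in period 3, group 17; K is in period 4, group 1; Te is in period 5, group 16.
Electronegativity increases across a period and decreases down a group, tracking effective nuclear charge and atomic size.
Neither a single period nor a single group — weigh both effects.
Al > K: relative to K, both the across-period and down-group shifts push Al's electronegativity up.
Si > Al: both are in period 3; the period trend gives Si the larger value.
Te > Si: the two effects oppose for this pair; the across-period effect wins (2.10 vs 1.90).
S > Te: S sits above Te in group 16, so the down-group effect alone puts S higher.
Cl > S: Cl lies to the right of S in period 3, so the across-period effect alone puts Cl higher.
Approximate values (Pauling): Al 1.61, Si 1.90, S 2.58, Cl 3.16, K 0.82, Te 2.10.
So from highest to lowest: Cl > S > Te > Si > Al > K.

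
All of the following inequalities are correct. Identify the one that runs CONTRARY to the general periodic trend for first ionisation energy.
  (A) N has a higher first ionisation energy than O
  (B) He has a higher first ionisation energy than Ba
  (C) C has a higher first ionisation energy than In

The general trend: first ionisation energy increases across a period and decreases down a group.
(A) N (period 2, group 15) vs O (period 2, group 16): the stated order contradicts the simple trend.
(B) He (period 1, group 18) vs Ba (period 6, group 2): the stated order agrees with the simple trend.
(C) C (period 2, group 14) vs In (period 5, group 13): the stated order agrees with the simple trend.
The exception is (A): pairing an electron in O's 2p⁴ costs repulsion energy, so O ionizes more easily than half-filled N (2p³).

(A)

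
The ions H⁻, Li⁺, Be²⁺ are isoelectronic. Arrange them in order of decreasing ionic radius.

All of these have 2 electrons, so size is governed by nuclear charge alone: the more protons, the stronger the pull on the same electron cloud, and the smaller the ion.
Nuclear charges: Be²⁺ (Z=4), Li⁺ (Z=3), H⁻ (Z=1).
Largest to smallest: H⁻ > Li⁺ > Be²⁺.

H⁻ > Li⁺ > Be²⁺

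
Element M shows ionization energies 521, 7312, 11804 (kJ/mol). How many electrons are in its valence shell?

1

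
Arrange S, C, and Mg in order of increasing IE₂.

IE_2 is the cost of taking one more electron from the +1 cation: S⁺ still has 5 valence electrons; C⁺ still has 3 valence electrons; Mg⁺ still has 1 valence electron.
All are still removing valence electrons, so compare the +1 ions as you would atoms: IE_2 generally rises across a period (higher Z_eff) and falls down a group (larger shell), subject to the usual subshell exceptions.
Valence configurations: S⁺ [Ne]3s²3p³, C⁺ [He]2s²2p¹, Mg⁺ [Ne]3s¹.
Approximate IE_2 values (kJ/mol): S 2252, C 2353, Mg 1451.
Hence IE_2: Mg < S < C.

Mg, S, C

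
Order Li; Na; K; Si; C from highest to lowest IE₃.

Consider each +2 ion: Li²⁺ is already 1 electron into the core; Na²⁺ is already 1 electron into the core; K²⁺ is already 1 electron into the core; Si²⁺ still has 2 valence electrons; C²⁺ still has 2 valence electrons.
Usually core removal costs more than valence removal, but here the competition is close: a tightly held n=2 valence electron can cost more to remove than an n=3 core electron, so the actual values have to decide it.
Valence configurations: Si²⁺ [Ne]3s², C²⁺ [He]2s².
The numbers (kJ/mol): Li 11815, Na 6910, K 4420, Si 3232, C 4620.
Overall IE_3 order: Si < K < C < Na < Li.

Li, Na, C, K, Si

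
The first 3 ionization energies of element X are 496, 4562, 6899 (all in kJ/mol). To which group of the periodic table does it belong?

Group 1

Look for the largest jump between consecutive ionization energies: IE2/IE1 ≈ 9.2, far larger than any earlier ratio.
That jump marks the point where a core electron is being removed. So the atom has 1 valence electron.
A main-group element with 1 valence electron is in group 1.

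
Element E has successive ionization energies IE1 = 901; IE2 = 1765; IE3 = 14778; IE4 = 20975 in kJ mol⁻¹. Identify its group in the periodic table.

Group 2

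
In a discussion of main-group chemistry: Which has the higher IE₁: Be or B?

Be

Be is in period 2, group 2; B is in period 2, group 13.
Across a period the outer electron is held more tightly (higher IE₁); down a group it sits in a higher shell, more shielded, and comes off more easily.
All lie in period 2; the across-period trend (first ionization energy increases left to right) applies, with the exception below.
Note the exception: Be has a higher first ionization energy than B, contrary to the simple trend — removing B's lone 2p electron is easier than breaking Be's filled 2s².
Tabulated first ionization energy (kJ/mol): Be 900, B 801.
So Be has the higher IE₁ (Be > B).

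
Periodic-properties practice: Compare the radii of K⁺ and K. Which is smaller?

K⁺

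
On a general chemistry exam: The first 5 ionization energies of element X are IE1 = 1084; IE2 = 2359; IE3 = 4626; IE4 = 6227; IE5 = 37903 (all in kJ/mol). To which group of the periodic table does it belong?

Group 14

Look for the largest jump between consecutive ionization energies: IE5/IE4 ≈ 6.1, far larger than any earlier ratio.
That jump marks the point where a core electron is being removed. So the atom has 4 valence electrons.
A main-group element with 4 valence electrons is in group 14.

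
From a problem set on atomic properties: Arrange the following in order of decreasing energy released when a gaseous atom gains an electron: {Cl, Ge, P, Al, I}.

Al is in period 3, group 13; P is in period 3, group 15; Cl is in period 3, group 17; Ge is in period 4, group 14; I is in period 5, group 17.
Electron affinity generally becomes more exothermic across a period toward the halogens and less exothermic down a group.
Neither a single period nor a single group — weigh both effects.
P > Al: P lies to the right of Al in period 3, so the across-period effect alone puts P higher.
Ge > P: this pair runs against the simple trend — see the exception note.
I > Ge: the two effects oppose for this pair; the across-period effect wins (295 vs 119 kJ/mol).
Cl > I: they share group 17; the group trend gives Cl the larger value.
Note the exception: Ge has a higher electron affinity than P, contrary to the simple trend — adding an electron to P's half-filled np³ subshell costs electron-pairing energy.
Tabulated electron affinity (kJ/mol): Al 42, P 72, Cl 349, Ge 119, I 295.
So from highest to lowest: Cl > I > Ge > P > Al.

Cl > I > Ge > P > Al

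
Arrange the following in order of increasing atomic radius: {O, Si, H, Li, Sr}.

H < O < Si < Li < Sr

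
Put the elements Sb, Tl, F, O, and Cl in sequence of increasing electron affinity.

Tl < Sb < O < F < Cl

EA tends to increase across a period and decrease down a group, though the pattern is less regular than for IE or radius.
Neither a single period nor a single group — weigh both effects.
Sb > Tl: both effects reinforce here, so Sb is clearly the higher of the two.
O > Sb: relative to Sb, both the across-period and down-group shifts push O's electron affinity up.
F > O: F lies to the right of O in period 2, so the across-period effect alone puts F higher.
Cl > F: this pair runs against the simple trend — see the exception note.
Note the exception: Cl has a higher electron affinity than F, contrary to the simple trend — F's small 2p subshell makes the incoming electron feel strong e⁻–e⁻ repulsion, so Cl actually releases more energy on gaining an electron.
For reference (kJ/mol): O 141, F 328, Cl 349, Sb 103, Tl 19.
So from lowest to highest: Tl < Sb < O < F < Cl.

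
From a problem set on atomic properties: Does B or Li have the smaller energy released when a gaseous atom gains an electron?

B

Li is in period 2, group 1; B is in period 2, group 13.
Atoms with high Z_eff and room in the valence shell (especially the halogens) have the most exothermic electron affinities.
All lie in period 2; the across-period trend (electron affinity increases left to right) applies, with the exception below.
Note the exception: Li has a higher electron affinity than B, contrary to the simple trend — B's ns²np¹ configuration gives only a small electron affinity — the sparsely filled np subshell binds an added electron weakly.
For reference (kJ/mol): Li 60, B 27.
So B has the smaller energy released when a gaseous atom gains an electron (B < Li).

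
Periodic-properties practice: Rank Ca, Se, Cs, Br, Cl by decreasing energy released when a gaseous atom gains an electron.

Cl > Br > Se > Cs > Ca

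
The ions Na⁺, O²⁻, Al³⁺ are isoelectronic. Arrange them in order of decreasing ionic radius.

O²⁻, Na⁺, Al³⁺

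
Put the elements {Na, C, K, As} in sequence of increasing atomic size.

C is in period 2, group 14; Na is in period 3, group 1; K is in period 4, group 1; As is in period 4, group 15.
Atomic radius shrinks across a period as nuclear charge pulls the same shell inward, and grows down a group as new shells are added.
Neither a single period nor a single group — weigh both effects.
As > C: period and group pull opposite ways; the down-group shift dominates (121 vs 75 pm).
Na > As: the two effects oppose for this pair; the across-period effect wins (155 vs 121 pm).
K > Na: they share group 1; the group trend gives K the larger value.
Approximate values (pm): C 75, Na 155, K 196, As 121.
So from smallest to largest: C < As < Na < K.

C < As < Na < K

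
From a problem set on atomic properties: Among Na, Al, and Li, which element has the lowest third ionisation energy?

Al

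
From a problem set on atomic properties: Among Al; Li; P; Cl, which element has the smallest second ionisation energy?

Al

After 1 electron has been removed, what remains? Al⁺ still has 2 valence electrons; Li⁺ is the bare [He] core; P⁺ still has 4 valence electrons; Cl⁺ still has 6 valence electrons.
Breaking into a closed-shell core is much more expensive than removing a leftover valence electron — Li has the largest IE_2 here.
Valence configurations: Al⁺ [Ne]3s², P⁺ [Ne]3s²3p², Cl⁺ [Ne]3s²3p⁴.
The numbers (kJ/mol): Al 1817, Li 7298, P 1907, Cl 2298.
Overall IE_2 order: Al < P < Cl < Li.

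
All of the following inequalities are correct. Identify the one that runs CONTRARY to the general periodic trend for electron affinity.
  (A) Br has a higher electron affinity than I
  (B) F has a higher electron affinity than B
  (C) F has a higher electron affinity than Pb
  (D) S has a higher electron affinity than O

(D)

The general trend: electron affinity increases across a period and decreases down a group.
(A) Br (period 4, group 17) vs I (period 5, group 17): the stated order agrees with the simple trend.
(B) F (period 2, group 17) vs B (period 2, group 13): the stated order agrees with the simple trend.
(C) F (period 2, group 17) vs Pb (period 6, group 14): the stated order agrees with the simple trend.
(D) S (period 3, group 16) vs O (period 2, group 16): the stated order contradicts the simple trend.
The exception is (D): the compact 2p subshell of O repels the added electron more than S's larger 3p does.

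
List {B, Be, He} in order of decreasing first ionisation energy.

He, Be, B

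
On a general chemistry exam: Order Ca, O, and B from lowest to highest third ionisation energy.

B, Ca, O

IE_3 is the cost of taking one more electron from the +2 cation: Ca²⁺ is the bare [Ar] core; O²⁺ still has 4 valence electrons; B²⁺ still has 1 valence electron.
Usually core removal costs more than valence removal, but here the competition is close: a tightly held n=2 valence electron can cost more to remove than an n=3 core electron, so the actual values have to decide it.
Valence configurations: O²⁺ [He]2s²2p², B²⁺ [He]2s¹.
Tabulated IE_3 (kJ/mol): Ca 4912, O 5300, B 3660.
Overall IE_3 order: B < Ca < O.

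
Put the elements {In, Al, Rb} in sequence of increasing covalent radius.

Al < In < Rb

Atomic radius shrinks across a period as nuclear charge pulls the same shell inward, and grows down a group as new shells are added.
These span different periods and groups, so the two trends combine.
In > Al: In sits below Al in group 13, so the down-group effect alone puts In larger.
Rb > In: both are in period 5; the period trend gives Rb the larger value.
Tabulated atomic radius (pm): Al 126, Rb 210, In 142.
So from smallest to largest: Al < In < Rb.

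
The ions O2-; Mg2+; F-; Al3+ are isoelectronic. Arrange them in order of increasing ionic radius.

All of these have 10 electrons, so size is governed by nuclear charge alone: the more protons, the stronger the pull on the same electron cloud, and the smaller the ion.
Nuclear charges: Al3+ (Z=13), Mg2+ (Z=12), F- (Z=9), O2- (Z=8).
Smallest to largest: Al3+ < Mg2+ < F- < O2-.

Al3+, Mg2+, F-, O2-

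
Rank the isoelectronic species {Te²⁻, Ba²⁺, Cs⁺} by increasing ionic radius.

Ba²⁺ < Cs⁺ < Te²⁻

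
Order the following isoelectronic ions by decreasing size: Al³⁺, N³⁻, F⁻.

N³⁻ > F⁻ > Al³⁺

All of these have 10 electrons, so size is governed by nuclear charge alone: the more protons, the stronger the pull on the same electron cloud, and the smaller the ion.
Nuclear charges: Al³⁺ (Z=13), F⁻ (Z=9), N³⁻ (Z=7).
Largest to smallest: N³⁻ > F⁻ > Al³⁺.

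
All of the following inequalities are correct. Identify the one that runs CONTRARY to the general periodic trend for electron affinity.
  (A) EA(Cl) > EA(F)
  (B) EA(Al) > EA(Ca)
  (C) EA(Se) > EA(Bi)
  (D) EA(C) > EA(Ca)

The general trend: electron affinity increases across a period and decreases down a group.
(A) Cl (period 3, group 17) vs F (period 2, group 17): the stated order contradicts the simple trend.
(B) Al (period 3, group 13) vs Ca (period 4, group 2): the stated order agrees with the simple trend.
(C) Se (period 4, group 16) vs Bi (period 6, group 15): the stated order agrees with the simple trend.
(D) C (period 2, group 14) vs Ca (period 4, group 2): the stated order agrees with the simple trend.
The exception is (A): F's small 2p subshell makes the incoming electron feel strong e⁻–e⁻ repulsion, so Cl actually releases more energy on gaining an electron.

(A)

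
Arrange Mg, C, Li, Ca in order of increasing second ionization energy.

Ca < Mg < C < Li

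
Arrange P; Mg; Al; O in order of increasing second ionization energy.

Mg, Al, P, O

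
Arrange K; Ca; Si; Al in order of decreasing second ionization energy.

K, Al, Si, Ca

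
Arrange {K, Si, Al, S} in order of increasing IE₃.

Al < Si < S < K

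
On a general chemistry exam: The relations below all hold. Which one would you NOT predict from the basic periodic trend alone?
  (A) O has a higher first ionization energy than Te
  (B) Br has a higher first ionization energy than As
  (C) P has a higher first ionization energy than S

(C)

The general trend: first ionization energy increases across a period and decreases down a group.
(A) O (period 2, group 16) vs Te (period 5, group 16): the stated order agrees with the simple trend.
(B) Br (period 4, group 17) vs As (period 4, group 15): the stated order agrees with the simple trend.
(C) P (period 3, group 15) vs S (period 3, group 16): the stated order contradicts the simple trend.
The exception is (C): S (3p⁴) ionizes more easily than half-filled P (3p³) because the paired 3p electron in S is pushed out by e⁻–e⁻ repulsion.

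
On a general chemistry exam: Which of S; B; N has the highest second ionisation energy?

N

The second ionization energy removes an electron from the +1 ion. For each element: S⁺ still has 5 valence electrons; B⁺ still has 2 valence electrons; N⁺ still has 4 valence electrons.
All are still removing valence electrons, so compare the +1 ions as you would atoms: IE_2 generally rises across a period (higher Z_eff) and falls down a group (larger shell), subject to the usual subshell exceptions.
Valence configurations: S⁺ [Ne]3s²3p³, B⁺ [He]2s², N⁺ [He]2s²2p².
Approximate IE_2 values (kJ/mol): S 2252, B 2427, N 2856.
So the second ionization energies run S < B < N.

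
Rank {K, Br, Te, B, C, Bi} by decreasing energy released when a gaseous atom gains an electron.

Electron affinity generally becomes more exothermic across a period toward the halogens and less exothermic down a group.
Neither a single period nor a single group — weigh both effects.
K > B: this pair runs against the simple trend — see the exception note.
Bi > K: period and group pull opposite ways; the across-period shift dominates (91 vs 48 kJ/mol).
C > Bi: the two effects oppose for this pair; the down-group effect wins (122 vs 91 kJ/mol).
Te > C: the two effects oppose for this pair; the across-period effect wins (190 vs 122 kJ/mol).
Br > Te: relative to Te, both the across-period and down-group shifts push Br's electron affinity up.
Note the exception: K has a higher electron affinity than B, contrary to the simple trend — B's ns²np¹ configuration gives only a small electron affinity — the sparsely filled np subshell binds an added electron weakly.
For reference (kJ/mol): B 27, C 122, K 48, Br 325, Te 190, Bi 91.
So from highest to lowest: Br > Te > C > Bi > K > B.

Br > Te > C > Bi > K > B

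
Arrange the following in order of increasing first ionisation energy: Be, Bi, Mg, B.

Be is in period 2, group 2; B is in period 2, group 13; Mg is in period 3, group 2; Bi is in period 6, group 15.
First ionization energy rises across a period (greater Z_eff holds electrons more tightly) and falls down a group (valence electrons are farther from the nucleus).
These span different periods and groups, so the two trends combine.
Mg > Bi: period and group pull opposite ways; the down-group shift dominates (738 vs 703 kJ/mol).
B > Mg: both effects reinforce here, so B is clearly the higher of the two.
Be > B: this pair runs against the simple trend — see the exception note.
Note the exception: Be has a higher first ionization energy than B, contrary to the simple trend — removing B's lone 2p electron is easier than breaking Be's filled 2s².
Tabulated first ionization energy (kJ/mol): Be 900, B 801, Mg 738, Bi 703.
So from lowest to highest: Bi < Mg < B < Be.

Bi < Mg < B < Be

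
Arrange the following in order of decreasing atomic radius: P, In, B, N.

In, P, B, N

B is in period 2, group 13; N is in period 2, group 15; P is in period 3, group 15; In is in period 5, group 13.
Radius decreases left→right (rising Z_eff, same n) and increases top→bottom (higher n).
These span different periods and groups, so the two trends combine.
B > N: both are in period 2; the period trend gives B the larger value.
P > B: the two effects oppose for this pair; the down-group effect wins (111 vs 85 pm).
In > P: both effects reinforce here, so In is clearly the larger of the two.
Approximate values (pm): B 85, N 71, P 111, In 142.
So from largest to smallest: In > P > B > N.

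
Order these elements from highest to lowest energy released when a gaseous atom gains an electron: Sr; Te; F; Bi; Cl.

F is in period 2, group 17; Cl is in period 3, group 17; Sr is in period 5, group 2; Te is in period 5, group 16; Bi is in period 6, group 15.
EA tends to increase across a period and decrease down a group, though the pattern is less regular than for IE or radius.
These span different periods and groups, so the two trends combine.
Bi > Sr: period and group pull opposite ways; the across-period shift dominates (91 vs 5 kJ/mol).
Te > Bi: both effects reinforce here, so Te is clearly the higher of the two.
F > Te: relative to Te, both the across-period and down-group shifts push F's electron affinity up.
Cl > F: this pair runs against the simple trend — see the exception note.
Note the exception: Cl has a higher electron affinity than F, contrary to the simple trend — F's small 2p subshell makes the incoming electron feel strong e⁻–e⁻ repulsion, so Cl actually releases more energy on gaining an electron.
For reference (kJ/mol): F 328, Cl 349, Sr 5, Te 190, Bi 91.
So from highest to lowest: Cl > F > Te > Bi > Sr.

Cl, F, Te, Bi, Sr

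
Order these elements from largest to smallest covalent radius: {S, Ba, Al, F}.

F is in period 2, group 17; Al is in period 3, group 13; S is in period 3, group 16; Ba is in period 6, group 2.
Atomic radius shrinks across a period as nuclear charge pulls the same shell inward, and grows down a group as new shells are added.
These span different periods and groups, so the two trends combine.
S > F: both effects reinforce here, so S is clearly the larger of the two.
Al > S: both are in period 3; the period trend gives Al the larger value.
Ba > Al: both effects reinforce here, so Ba is clearly the larger of the two.
For reference (pm): F 64, Al 126, S 103, Ba 196.
So from largest to smallest: Ba > Al > S > F.

Ba, Al, S, F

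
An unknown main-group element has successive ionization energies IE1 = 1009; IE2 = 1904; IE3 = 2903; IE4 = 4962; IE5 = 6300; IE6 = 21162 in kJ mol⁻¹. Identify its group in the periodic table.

Group 15

Look for the largest jump between consecutive ionization energies: IE6/IE5 ≈ 3.4, far larger than any earlier ratio.
That jump marks the point where a core electron is being removed. So the atom has 5 valence electrons.
A main-group element with 5 valence electrons is in group 15.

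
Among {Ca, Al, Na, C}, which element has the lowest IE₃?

The third ionization energy removes an electron from the +2 ion. For each element: Ca²⁺ is the bare [Ar] core; Al²⁺ still has 1 valence electron; Na²⁺ is already 1 electron into the core; C²⁺ still has 2 valence electrons.
Breaking into a closed-shell core is much more expensive than removing a leftover valence electron — Ca and Na have the largest IE_3 here.
Valence configurations: Al²⁺ [Ne]3s¹, C²⁺ [He]2s².
Approximate IE_3 values (kJ/mol): Ca 4912, Al 2745, Na 6910, C 4620.
Overall IE_3 order: Al < C < Ca < Na.

Al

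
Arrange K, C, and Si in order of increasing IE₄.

Si < K < C

Consider each +3 ion: K³⁺ is already 2 electrons into the core; C³⁺ still has 1 valence electron; Si³⁺ still has 1 valence electron.
Usually core removal costs more than valence removal, but here the competition is close: a tightly held n=2 valence electron can cost more to remove than an n=3 core electron, so the actual values have to decide it.
Valence configurations: C³⁺ [He]2s¹, Si³⁺ [Ne]3s¹.
Tabulated IE_4 (kJ/mol): K 5877, C 6223, Si 4356.
Overall IE_4 order: Si < K < C.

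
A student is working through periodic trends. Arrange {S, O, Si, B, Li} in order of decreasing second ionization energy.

The second ionization energy removes an electron from the +1 ion. For each element: S⁺ still has 5 valence electrons; O⁺ still has 5 valence electrons; Si⁺ still has 3 valence electrons; B⁺ still has 2 valence electrons; Li⁺ is the bare [He] core.
Pulling an electron out of a noble-gas core costs far more than removing a remaining valence electron, so Li sits at the high end of IE_2.
Valence configurations: S⁺ [Ne]3s²3p³, O⁺ [He]2s²2p³, Si⁺ [Ne]3s²3p¹, B⁺ [He]2s².
Approximate IE_2 values (kJ/mol): S 2252, O 3388, Si 1577, B 2427, Li 7298.
Putting it together, IE_2: Si < S < B < O < Li.

Li > O > B > S > Si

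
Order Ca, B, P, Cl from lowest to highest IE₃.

IE_3 is the cost of taking one more electron from the +2 cation: Ca²⁺ is the bare [Ar] core; B²⁺ still has 1 valence electron; P²⁺ still has 3 valence electrons; Cl²⁺ still has 5 valence electrons.
Breaking into a closed-shell core is much more expensive than removing a leftover valence electron — Ca has the largest IE_3 here.
Valence configurations: B²⁺ [He]2s¹, P²⁺ [Ne]3s²3p¹, Cl²⁺ [Ne]3s²3p³.
Approximate IE_3 values (kJ/mol): Ca 4912, B 3660, P 2914, Cl 3822.
Putting it together, IE_3: P < B < Cl < Ca.

P, B, Cl, Ca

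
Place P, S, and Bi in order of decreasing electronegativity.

S, P, Bi

P is in period 3, group 15; S is in period 3, group 16; Bi is in period 6, group 15.
Smaller atoms with higher effective nuclear charge are more electronegative.
Here both period and group differ, so the two effects have to be weighed against each other.
P > Bi: P sits above Bi in group 15, so the down-group effect alone puts P higher.
S > P: S lies to the right of P in period 3, so the across-period effect alone puts S higher.
Approximate values (Pauling): P 2.19, S 2.58, Bi 2.02.
So from highest to lowest: S > P > Bi.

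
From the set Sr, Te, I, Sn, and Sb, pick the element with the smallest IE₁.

Across a period the outer electron is held more tightly (higher IE₁); down a group it sits in a higher shell, more shielded, and comes off more easily.
All lie in period 5, so first ionization energy increases left to right.
The smallest IE₁ among these belongs to Sr.

Sr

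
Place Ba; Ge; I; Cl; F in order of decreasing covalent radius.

Ba > I > Ge > Cl > F

F is in period 2, group 17; Cl is in period 3, group 17; Ge is in period 4, group 14; I is in period 5, group 17; Ba is in period 6, group 2.
Moving right in a period, electrons are added to the same shell under a stronger nuclear pull, so atoms get smaller; moving down, a new shell is opened and atoms get larger.
These span different periods and groups, so the two trends combine.
Cl > F: they share group 17; the group trend gives Cl the larger value.
Ge > Cl: relative to Cl, both the across-period and down-group shifts push Ge's atomic radius up.
I > Ge: period and group pull opposite ways; the down-group shift dominates (133 vs 121 pm).
Ba > I: relative to I, both the across-period and down-group shifts push Ba's atomic radius up.
Approximate values (pm): F 64, Cl 99, Ge 121, I 133, Ba 196.
So from largest to smallest: Ba > I > Ge > Cl > F.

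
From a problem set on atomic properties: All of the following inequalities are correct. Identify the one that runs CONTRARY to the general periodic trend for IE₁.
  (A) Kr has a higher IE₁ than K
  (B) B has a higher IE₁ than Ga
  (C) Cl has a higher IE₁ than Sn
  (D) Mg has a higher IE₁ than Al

The general trend: IE₁ increases across a period and decreases down a group.
(A) Kr (period 4, group 18) vs K (period 4, group 1): the stated order agrees with the simple trend.
(B) B (period 2, group 13) vs Ga (period 4, group 13): the stated order agrees with the simple trend.
(C) Cl (period 3, group 17) vs Sn (period 5, group 14): the stated order agrees with the simple trend.
(D) Mg (period 3, group 2) vs Al (period 3, group 13): the stated order contradicts the simple trend.
The exception is (D): Al's single 3p electron is easier to remove than one from Mg's filled 3s².

(D)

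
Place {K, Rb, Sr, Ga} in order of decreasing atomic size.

K is in period 4, group 1; Ga is in period 4, group 13; Rb is in period 5, group 1; Sr is in period 5, group 2.
Atomic radius shrinks across a period as nuclear charge pulls the same shell inward, and grows down a group as new shells are added.
Here both period and group differ, so the two effects have to be weighed against each other.
Sr > Ga: both effects reinforce here, so Sr is clearly the larger of the two.
K > Sr: period and group pull opposite ways; the across-period shift dominates (196 vs 185 pm).
Rb > K: they share group 1; the group trend gives Rb the larger value.
Approximate values (pm): K 196, Ga 124, Rb 210, Sr 185.
So from largest to smallest: Rb > K > Sr > Ga.

Rb > K > Sr > Ga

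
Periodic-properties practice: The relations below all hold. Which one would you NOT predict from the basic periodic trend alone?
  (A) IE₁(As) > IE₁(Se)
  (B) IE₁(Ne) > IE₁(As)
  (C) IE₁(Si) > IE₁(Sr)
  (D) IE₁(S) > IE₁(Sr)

(A)

The general trend: first ionization energy increases across a period and decreases down a group.
(A) As (period 4, group 15) vs Se (period 4, group 16): the stated order contradicts the simple trend.
(B) Ne (period 2, group 18) vs As (period 4, group 15): the stated order agrees with the simple trend.
(C) Si (period 3, group 14) vs Sr (period 5, group 2): the stated order agrees with the simple trend.
(D) S (period 3, group 16) vs Sr (period 5, group 2): the stated order agrees with the simple trend.
The exception is (A): Se (4p⁴) ionizes more easily than half-filled As (4p³).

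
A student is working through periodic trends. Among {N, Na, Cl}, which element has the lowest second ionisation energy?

Cl

IE_2 is the cost of taking one more electron from the +1 cation: N⁺ still has 4 valence electrons; Na⁺ is the bare [Ne] core; Cl⁺ still has 6 valence electrons.
Breaking into a closed-shell core is much more expensive than removing a leftover valence electron — Na has the largest IE_2 here.
Valence configurations: N⁺ [He]2s²2p², Cl⁺ [Ne]3s²3p⁴.
Approximate IE_2 values (kJ/mol): N 2856, Na 4562, Cl 2298.
Overall IE_2 order: Cl < N < Na.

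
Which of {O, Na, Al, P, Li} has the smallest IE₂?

After 1 electron has been removed, what remains? O⁺ still has 5 valence electrons; Na⁺ is the bare [Ne] core; Al⁺ still has 2 valence electrons; P⁺ still has 4 valence electrons; Li⁺ is the bare [He] core.
Pulling an electron out of a noble-gas core costs far more than removing a remaining valence electron, so Na and Li sit at the high end of IE_2.
Valence configurations: O⁺ [He]2s²2p³, Al⁺ [Ne]3s², P⁺ [Ne]3s²3p².
Tabulated IE_2 (kJ/mol): O 3388, Na 4562, Al 1817, P 1907, Li 7298.
So the second ionization energies run Al < P < O < Na < Li.

Al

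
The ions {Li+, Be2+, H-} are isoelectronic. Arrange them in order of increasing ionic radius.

All of these have 2 electrons, so size is governed by nuclear charge alone: the more protons, the stronger the pull on the same electron cloud, and the smaller the ion.
Nuclear charges: Be2+ (Z=4), Li+ (Z=3), H- (Z=1).
Smallest to largest: Be2+ < Li+ < H-.

Be2+ < Li+ < H-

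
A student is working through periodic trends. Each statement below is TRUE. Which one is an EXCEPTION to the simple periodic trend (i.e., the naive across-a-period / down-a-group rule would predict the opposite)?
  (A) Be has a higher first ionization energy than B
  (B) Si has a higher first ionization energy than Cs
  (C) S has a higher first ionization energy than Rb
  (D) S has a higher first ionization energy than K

(A)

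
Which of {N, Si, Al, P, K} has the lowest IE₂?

Si

The second ionization energy removes an electron from the +1 ion. For each element: N⁺ still has 4 valence electrons; Si⁺ still has 3 valence electrons; Al⁺ still has 2 valence electrons; P⁺ still has 4 valence electrons; K⁺ is the bare [Ar] core.
Core electrons are held far more tightly than valence electrons, so K tops the IE_2 order.
Valence configurations: N⁺ [He]2s²2p², Si⁺ [Ne]3s²3p¹, Al⁺ [Ne]3s², P⁺ [Ne]3s²3p².
Si⁺ loses a lone 3p electron whereas Al⁺ must break into a filled 3s² pair, so IE_2(Al) > IE_2(Si) even though Si has the higher nuclear charge.
The numbers (kJ/mol): N 2856, Si 1577, Al 1817, P 1907, K 3052.
Overall IE_2 order: Si < Al < P < N < K.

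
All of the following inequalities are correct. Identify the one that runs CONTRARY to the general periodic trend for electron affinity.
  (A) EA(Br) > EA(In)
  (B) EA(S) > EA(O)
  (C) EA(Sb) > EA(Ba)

The general trend: electron affinity increases across a period and decreases down a group.
(A) Br (period 4, group 17) vs In (period 5, group 13): the stated order agrees with the simple trend.
(B) S (period 3, group 16) vs O (period 2, group 16): the stated order contradicts the simple trend.
(C) Sb (period 5, group 15) vs Ba (period 6, group 2): the stated order agrees with the simple trend.
The exception is (B): the compact 2p subshell of O repels the added electron more than S's larger 3p does.

(B)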